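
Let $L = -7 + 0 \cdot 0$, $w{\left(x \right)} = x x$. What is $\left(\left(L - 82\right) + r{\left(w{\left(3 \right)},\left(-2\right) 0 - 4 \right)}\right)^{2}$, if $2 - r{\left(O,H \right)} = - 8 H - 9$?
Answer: $12100$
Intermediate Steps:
$w{\left(x \right)} = x^{2}$
$L = -7$ ($L = -7 + 0 = -7$)
$r{\left(O,H \right)} = 11 + 8 H$ ($r{\left(O,H \right)} = 2 - \left(- 8 H - 9\right) = 2 - \left(-9 - 8 H\right) = 2 + \left(9 + 8 H\right) = 11 + 8 H$)
$\left(\left(L - 82\right) + r{\left(w{\left(3 \right)},\left(-2\right) 0 - 4 \right)}\right)^{2} = \left(\left(-7 - 82\right) + \left(11 + 8 \left(\left(-2\right) 0 - 4\right)\right)\right)^{2} = \left(-89 + \left(11 + 8 \left(0 - 4\right)\right)\right)^{2} = \left(-89 + \left(11 + 8 \left(-4\right)\right)\right)^{2} = \left(-89 + \left(11 - 32\right)\right)^{2} = \left(-89 - 21\right)^{2} = \left(-110\right)^{2} = 12100$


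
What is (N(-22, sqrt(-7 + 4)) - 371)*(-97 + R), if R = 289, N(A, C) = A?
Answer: -75456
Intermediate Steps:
(N(-22, sqrt(-7 + 4)) - 371)*(-97 + R) = (-22 - 371)*(-97 + 289) = -393*192 = -75456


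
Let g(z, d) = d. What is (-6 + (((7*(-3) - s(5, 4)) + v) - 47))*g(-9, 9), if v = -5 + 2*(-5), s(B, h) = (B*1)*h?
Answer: -981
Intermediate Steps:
s(B, h) = B*h
v = -15 (v = -5 - 10 = -15)
(-6 + (((7*(-3) - s(5, 4)) + v) - 47))*g(-9, 9) = (-6 + (((7*(-3) - 5*4) - 15) - 47))*9 = (-6 + (((-21 - 1*20) - 15) - 47))*9 = (-6 + (((-21 - 20) - 15) - 47))*9 = (-6 + ((-41 - 15) - 47))*9 = (-6 + (-56 - 47))*9 = (-6 - 103)*9 = -109*9 = -981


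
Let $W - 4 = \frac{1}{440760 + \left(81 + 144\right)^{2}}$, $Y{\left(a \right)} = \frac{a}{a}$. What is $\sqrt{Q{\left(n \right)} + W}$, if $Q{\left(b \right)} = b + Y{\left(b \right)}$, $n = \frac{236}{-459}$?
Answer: $\frac{\sqrt{9748328546490}}{1474155} \approx 2.118$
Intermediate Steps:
$Y{\left(a \right)} = 1$
$n = - \frac{236}{459}$ ($n = 236 \left(- \frac{1}{459}\right) = - \frac{236}{459} \approx -0.51416$)
$W = \frac{1965541}{491385}$ ($W = 4 + \frac{1}{440760 + \left(81 + 144\right)^{2}} = 4 + \frac{1}{440760 + 225^{2}} = 4 + \frac{1}{440760 + 50625} = 4 + \frac{1}{491385} = \frac{1965541}{491385} \approx 4.0$)
$Q{\left(b \right)} = 1 + b$ ($Q{\left(b \right)} = b + 1 = 1 + b$)
$\sqrt{Q{\left(n \right)} + W} = \sqrt{\left(1 - \frac{236}{459}\right) + \frac{1965541}{491385}} = \sqrt{\frac{223}{459} + \frac{1965541}{491385}} = \sqrt{\frac{19838474}{4422465}} = \frac{\sqrt{9748328546490}}{1474155}$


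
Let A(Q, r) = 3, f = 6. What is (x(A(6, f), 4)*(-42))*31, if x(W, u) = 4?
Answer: -5208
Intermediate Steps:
(x(A(6, f), 4)*(-42))*31 = (4*(-42))*31 = -168*31 = -5208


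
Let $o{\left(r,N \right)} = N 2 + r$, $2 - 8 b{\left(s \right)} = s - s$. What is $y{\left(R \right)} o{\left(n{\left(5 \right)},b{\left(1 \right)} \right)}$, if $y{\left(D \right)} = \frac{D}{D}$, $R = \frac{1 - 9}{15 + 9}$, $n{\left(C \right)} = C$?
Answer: $\frac{11}{2} \approx 5.5$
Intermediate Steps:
$R = - \frac{1}{3}$ ($R = - \frac{8}{24} = \left(-8\right) \frac{1}{24} = - \frac{1}{3} \approx -0.33333$)
$b{\left(s \right)} = \frac{1}{4}$ ($b{\left(s \right)} = \frac{1}{4} - \frac{s - s}{8} = \frac{1}{4} - 0 = \frac{1}{4} + 0 = \frac{1}{4}$)
$o{\left(r,N \right)} = r + 2 N$ ($o{\left(r,N \right)} = 2 N + r = r + 2 N$)
$y{\left(D \right)} = 1$
$y{\left(R \right)} o{\left(n{\left(5 \right)},b{\left(1 \right)} \right)} = 1 \left(5 + 2 \cdot \frac{1}{4}\right) = 1 \left(5 + \frac{1}{2}\right) = 1 \cdot \frac{11}{2} = \frac{11}{2}$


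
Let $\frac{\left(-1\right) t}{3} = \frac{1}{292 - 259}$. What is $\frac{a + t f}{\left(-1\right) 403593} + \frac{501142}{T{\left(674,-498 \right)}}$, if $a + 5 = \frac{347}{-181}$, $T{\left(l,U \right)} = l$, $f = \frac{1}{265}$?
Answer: $\frac{17785673708745434}{23920453291405} \approx 743.53$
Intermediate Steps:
$f = \frac{1}{265} \approx 0.0037736$
$a = - \frac{1252}{181}$ ($a = -5 + \frac{347}{-181} = -5 + 347 \left(- \frac{1}{181}\right) = -5 - \frac{347}{181} = - \frac{1252}{181} \approx -6.9171$)
$t = - \frac{1}{11}$ ($t = - \frac{3}{292 - 259} = - \frac{3}{33} = \left(-3\right) \frac{1}{33} = - \frac{1}{11} \approx -0.090909$)
$\frac{a + t f}{\left(-1\right) 403593} + \frac{501142}{T{\left(674,-498 \right)}} = \frac{- \frac{1252}{181} - \frac{1}{2915}}{\left(-1\right) 403593} + \frac{501142}{674} = \frac{- \frac{1252}{181} - \frac{1}{2915}}{-403593} + 501142 \cdot \frac{1}{674} = \left(- \frac{3649761}{527615}\right) \left(- \frac{1}{403593}\right) + \frac{250571}{337} = \frac{1216587}{70980573565} + \frac{250571}{337} = \frac{17785673708745434}{23920453291405}$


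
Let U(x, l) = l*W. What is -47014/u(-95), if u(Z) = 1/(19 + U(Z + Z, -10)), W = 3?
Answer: 517154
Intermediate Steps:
U(x, l) = 3*l (U(x, l) = l*3 = 3*l)
u(Z) = -1/11 (u(Z) = 1/(19 + 3*(-10)) = 1/(19 - 30) = 1/(-11) = -1/11)
-47014/u(-95) = -47014/(-1/11) = -47014*(-11) = 517154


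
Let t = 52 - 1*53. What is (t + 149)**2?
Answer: 21904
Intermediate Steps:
t = -1 (t = 52 - 53 = -1)
(t + 149)**2 = (-1 + 149)**2 = 148**2 = 21904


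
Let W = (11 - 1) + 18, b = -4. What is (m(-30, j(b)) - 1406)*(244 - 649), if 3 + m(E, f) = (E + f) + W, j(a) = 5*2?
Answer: 567405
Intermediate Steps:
j(a) = 10
W = 28 (W = 10 + 18 = 28)
m(E, f) = 25 + E + f (m(E, f) = -3 + ((E + f) + 28) = -3 + (28 + E + f) = 25 + E + f)
(m(-30, j(b)) - 1406)*(244 - 649) = ((25 - 30 + 10) - 1406)*(244 - 649) = (5 - 1406)*(-405) = -1401*(-405) = 567405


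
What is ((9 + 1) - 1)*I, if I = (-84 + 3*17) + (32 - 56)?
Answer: -513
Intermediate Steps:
I = -57 (I = (-84 + 51) - 24 = -33 - 24 = -57)
((9 + 1) - 1)*I = ((9 + 1) - 1)*(-57) = (10 - 1)*(-57) = 9*(-57) = -513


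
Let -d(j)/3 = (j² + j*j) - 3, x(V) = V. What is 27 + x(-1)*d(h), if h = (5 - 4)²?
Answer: 24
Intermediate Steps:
h = 1 (h = 1² = 1)
d(j) = 9 - 6*j² (d(j) = -3*((j² + j*j) - 3) = -3*((j² + j²) - 3) = -3*(2*j² - 3) = -3*(-3 + 2*j²) = 9 - 6*j²)
27 + x(-1)*d(h) = 27 - (9 - 6*1²) = 27 - (9 - 6*1) = 27 - (9 - 6) = 27 - 1*3 = 27 - 3 = 24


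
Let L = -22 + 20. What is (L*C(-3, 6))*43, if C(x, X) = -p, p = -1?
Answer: -86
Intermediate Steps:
L = -2
C(x, X) = 1 (C(x, X) = -1*(-1) = 1)
(L*C(-3, 6))*43 = -2*1*43 = -2*43 = -86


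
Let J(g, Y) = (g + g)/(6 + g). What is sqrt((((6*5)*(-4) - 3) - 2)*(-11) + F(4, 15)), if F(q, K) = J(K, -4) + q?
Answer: sqrt(67641)/7 ≈ 37.154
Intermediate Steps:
J(g, Y) = 2*g/(6 + g) (J(g, Y) = (2*g)/(6 + g) = 2*g/(6 + g))
F(q, K) = q + 2*K/(6 + K) (F(q, K) = 2*K/(6 + K) + q = q + 2*K/(6 + K))
sqrt((((6*5)*(-4) - 3) - 2)*(-11) + F(4, 15)) = sqrt((((6*5)*(-4) - 3) - 2)*(-11) + (2*15 + 4*(6 + 15))/(6 + 15)) = sqrt(((30*(-4) - 3) - 2)*(-11) + (30 + 4*21)/21) = sqrt(((-120 - 3) - 2)*(-11) + (30 + 84)/21) = sqrt((-123 - 2)*(-11) + (1/21)*114) = sqrt(-125*(-11) + 38/7) = sqrt(1375 + 38/7) = sqrt(9663/7) = sqrt(67641)/7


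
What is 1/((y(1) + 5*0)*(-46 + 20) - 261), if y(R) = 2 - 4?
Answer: -1/209 ≈ -0.0047847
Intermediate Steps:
y(R) = -2
1/((y(1) + 5*0)*(-46 + 20) - 261) = 1/((-2 + 5*0)*(-46 + 20) - 261) = 1/((-2 + 0)*(-26) - 261) = 1/(-2*(-26) - 261) = 1/(52 - 261) = 1/(-209) = -1/209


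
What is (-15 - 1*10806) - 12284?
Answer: -23105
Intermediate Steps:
(-15 - 1*10806) - 12284 = (-15 - 10806) - 12284 = -10821 - 12284 = -23105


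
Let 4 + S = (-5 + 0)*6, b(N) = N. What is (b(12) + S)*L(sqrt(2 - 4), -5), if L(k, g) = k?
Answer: -22*I*sqrt(2) ≈ -31.113*I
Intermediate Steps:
S = -34 (S = -4 + (-5 + 0)*6 = -4 - 5*6 = -4 - 30 = -34)
(b(12) + S)*L(sqrt(2 - 4), -5) = (12 - 34)*sqrt(2 - 4) = -22*I*sqrt(2)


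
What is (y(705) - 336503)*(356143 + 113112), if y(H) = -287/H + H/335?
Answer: -1491727767510679/9447 ≈ -1.5790e+11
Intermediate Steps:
y(H) = -287/H + H/335 (y(H) = -287/H + H*(1/335) = -287/H + H/335)
(y(705) - 336503)*(356143 + 113112) = ((-287/705 + (1/335)*705) - 336503)*(356143 + 113112) = ((-287*1/705 + 141/67) - 336503)*469255 = ((-287/705 + 141/67) - 336503)*469255 = (80176/47235 - 336503)*469255 = -15894639029/47235*469255 = -1491727767510679/9447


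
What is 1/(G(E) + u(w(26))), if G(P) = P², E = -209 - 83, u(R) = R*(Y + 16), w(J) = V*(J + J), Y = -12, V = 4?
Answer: 1/86096 ≈ 1.1615e-5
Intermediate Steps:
w(J) = 8*J (w(J) = 4*(J + J) = 4*(2*J) = 8*J)
u(R) = 4*R (u(R) = R*(-12 + 16) = R*4 = 4*R)
E = -292
1/(G(E) + u(w(26))) = 1/((-292)² + 4*(8*26)) = 1/(85264 + 4*208) = 1/(85264 + 832) = 1/86096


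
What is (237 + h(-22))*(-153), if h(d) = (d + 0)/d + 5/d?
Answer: -800343/22 ≈ -36379.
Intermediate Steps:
h(d) = 1 + 5/d (h(d) = d/d + 5/d = 1 + 5/d)
(237 + h(-22))*(-153) = (237 + (5 - 22)/(-22))*(-153) = (237 - 1/22*(-17))*(-153) = (237 + 17/22)*(-153) = (5231/22)*(-153) = -800343/22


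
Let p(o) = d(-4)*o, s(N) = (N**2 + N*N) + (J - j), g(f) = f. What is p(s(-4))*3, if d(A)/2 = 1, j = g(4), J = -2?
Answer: 156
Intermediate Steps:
j = 4
d(A) = 2 (d(A) = 2*1 = 2)
s(N) = -6 + 2*N**2 (s(N) = (N**2 + N*N) + (-2 - 1*4) = (N**2 + N**2) + (-2 - 4) = 2*N**2 - 6 = -6 + 2*N**2)
p(o) = 2*o
p(s(-4))*3 = (2*(-6 + 2*(-4)**2))*3 = (2*(-6 + 2*16))*3 = (2*(-6 + 32))*3 = (2*26)*3 = 52*3 = 156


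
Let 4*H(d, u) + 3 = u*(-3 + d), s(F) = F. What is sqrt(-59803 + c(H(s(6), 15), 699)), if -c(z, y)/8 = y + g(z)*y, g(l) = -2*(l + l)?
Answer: sqrt(169469) ≈ 411.67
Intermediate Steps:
g(l) = -4*l
H(d, u) = -3/4 + u*(-3 + d)/4 (H(d, u) = -3/4 + (u*(-3 + d))/4 = -3/4 + u*(-3 + d)/4)
c(z, y) = -8*y + 32*y*z (c(z, y) = -8*(y + (-4*z)*y) = -8*(y - 4*y*z) = -8*y + 32*y*z)
sqrt(-59803 + c(H(s(6), 15), 699)) = sqrt(-59803 + 8*699*(-1 + 4*(-3/4 - 3/4*15 + (1/4)*6*15))) = sqrt(-59803 + 8*699*(-1 + 4*(-3/4 - 45/4 + 45/2))) = sqrt(-59803 + 8*699*(-1 + 4*(21/2))) = sqrt(-59803 + 8*699*(-1 + 42)) = sqrt(-59803 + 8*699*41) = sqrt(-59803 + 229272) = sqrt(169469)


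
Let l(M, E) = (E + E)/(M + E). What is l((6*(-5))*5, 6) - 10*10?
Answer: -1201/12 ≈ -100.08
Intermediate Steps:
l(M, E) = 2*E/(E + M) (l(M, E) = (2*E)/(E + M) = 2*E/(E + M))
l((6*(-5))*5, 6) - 10*10 = 2*6/(6 + (6*(-5))*5) - 10*10 = 2*6/(6 - 30*5) - 100 = 2*6/(6 - 150) - 100 = 2*6/(-144) - 100 = 2*6*(-1/144) - 100 = -1/12 - 100 = -1201/12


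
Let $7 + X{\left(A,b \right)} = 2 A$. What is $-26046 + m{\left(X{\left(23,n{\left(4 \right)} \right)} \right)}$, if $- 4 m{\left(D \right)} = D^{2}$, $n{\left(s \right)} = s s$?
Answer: $- \frac{105705}{4} \approx -26426.0$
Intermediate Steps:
$n{\left(s \right)} = s^{2}$
$X{\left(A,b \right)} = -7 + 2 A$
$m{\left(D \right)} = - \frac{D^{2}}{4}$
$-26046 + m{\left(X{\left(23,n{\left(4 \right)} \right)} \right)} = -26046 - \frac{\left(-7 + 2 \cdot 23\right)^{2}}{4} = -26046 - \frac{\left(-7 + 46\right)^{2}}{4} = -26046 - \frac{39^{2}}{4} = -26046 - \frac{1521}{4} = - \frac{105705}{4}$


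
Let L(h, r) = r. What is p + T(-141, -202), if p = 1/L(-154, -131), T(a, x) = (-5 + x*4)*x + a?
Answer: 21495134/131 ≈ 1.6409e+5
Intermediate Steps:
T(a, x) = a + x*(-5 + 4*x) (T(a, x) = (-5 + 4*x)*x + a = x*(-5 + 4*x) + a = a + x*(-5 + 4*x))
p = -1/131 (p = 1/(-131) = -1/131 ≈ -0.0076336)
p + T(-141, -202) = -1/131 + (-141 - 5*(-202) + 4*(-202)**2) = -1/131 + (-141 + 1010 + 4*40804) = -1/131 + (-141 + 1010 + 163216) = -1/131 + 164085 = 21495134/131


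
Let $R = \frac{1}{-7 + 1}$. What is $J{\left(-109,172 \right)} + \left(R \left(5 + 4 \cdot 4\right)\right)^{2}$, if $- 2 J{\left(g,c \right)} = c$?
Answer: $- \frac{295}{4} \approx -73.75$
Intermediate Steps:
$J{\left(g,c \right)} = - \frac{c}{2}$
$R = - \frac{1}{6}$ ($R = \frac{1}{-6} = - \frac{1}{6} \approx -0.16667$)
$J{\left(-109,172 \right)} + \left(R \left(5 + 4 \cdot 4\right)\right)^{2} = \left(- \frac{1}{2}\right) 172 + \left(- \frac{5 + 4 \cdot 4}{6}\right)^{2} = -86 + \left(- \frac{5 + 16}{6}\right)^{2} = -86 + \left(\left(- \frac{1}{6}\right) 21\right)^{2} = -86 + \left(- \frac{7}{2}\right)^{2} = -86 + \frac{49}{4} = - \frac{295}{4}$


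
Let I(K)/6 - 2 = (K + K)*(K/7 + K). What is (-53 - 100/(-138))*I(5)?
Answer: -129852/7 ≈ -18550.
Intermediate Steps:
I(K) = 12 + 96*K**2/7 (I(K) = 12 + 6*((K + K)*(K/7 + K)) = 12 + 6*((2*K)*(K*(1/7) + K)) = 12 + 6*((2*K)*(K/7 + K)) = 12 + 6*((2*K)*(8*K/7)) = 12 + 6*(16*K**2/7) = 12 + 96*K**2/7)
(-53 - 100/(-138))*I(5) = (-53 - 100/(-138))*(12 + (96/7)*5**2) = (-53 - 100*(-1/138))*(12 + (96/7)*25) = (-53 + 50/69)*(12 + 2400/7) = -3607/69*2484/7 = -129852/7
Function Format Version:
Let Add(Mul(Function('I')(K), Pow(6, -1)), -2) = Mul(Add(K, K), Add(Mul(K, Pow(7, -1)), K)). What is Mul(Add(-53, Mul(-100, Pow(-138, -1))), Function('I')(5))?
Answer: Rational(-129852, 7) ≈ -18550.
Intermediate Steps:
Function('I')(K) = Add(12, Mul(Rational(96, 7), Pow(K, 2))) (Function('I')(K) = Add(12, Mul(6, Mul(Add(K, K), Add(Mul(K, Pow(7, -1)), K)))) = Add(12, Mul(6, Mul(Mul(2, K), Add(Mul(K, Rational(1, 7)), K)))) = Add(12, Mul(6, Mul(Mul(2, K), Add(Mul(Rational(1, 7), K), K)))) = Add(12, Mul(6, Mul(Mul(2, K), Mul(Rational(8, 7), K)))) = Add(12, Mul(6, Mul(Rational(16, 7), Pow(K, 2)))) = Add(12, Mul(Rational(96, 7), Pow(K, 2))))
Mul(Add(-53, Mul(-100, Pow(-138, -1))), Function('I')(5)) = Mul(Add(-53, Mul(-100, Pow(-138, -1))), Add(12, Mul(Rational(96, 7), Pow(5, 2)))) = Mul(Add(-53, Mul(-100, Rational(-1, 138))), Add(12, Mul(Rational(96, 7), 25))) = Mul(Add(-53, Rational(50, 69)), Add(12, Rational(2400, 7))) = Mul(Rational(-3607, 69), Rational(2484, 7)) = Rational(-129852, 7)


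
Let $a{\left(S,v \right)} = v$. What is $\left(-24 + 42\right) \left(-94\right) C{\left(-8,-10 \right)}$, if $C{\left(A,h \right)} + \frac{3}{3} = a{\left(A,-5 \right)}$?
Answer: $10152$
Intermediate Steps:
$C{\left(A,h \right)} = -6$ ($C{\left(A,h \right)} = -1 - 5 = -6$)
$\left(-24 + 42\right) \left(-94\right) C{\left(-8,-10 \right)} = \left(-24 + 42\right) \left(-94\right) \left(-6\right) = 18 \left(-94\right) \left(-6\right) = \left(-1692\right) \left(-6\right) = 10152$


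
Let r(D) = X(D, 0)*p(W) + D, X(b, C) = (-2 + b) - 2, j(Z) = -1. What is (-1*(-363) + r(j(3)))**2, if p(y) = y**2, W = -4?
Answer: 79524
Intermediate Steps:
X(b, C) = -4 + b
r(D) = -64 + 17*D (r(D) = (-4 + D)*(-4)**2 + D = (-4 + D)*16 + D = (-64 + 16*D) + D = -64 + 17*D)
(-1*(-363) + r(j(3)))**2 = (-1*(-363) + (-64 + 17*(-1)))**2 = (363 + (-64 - 17))**2 = (363 - 81)**2 = 282**2 = 79524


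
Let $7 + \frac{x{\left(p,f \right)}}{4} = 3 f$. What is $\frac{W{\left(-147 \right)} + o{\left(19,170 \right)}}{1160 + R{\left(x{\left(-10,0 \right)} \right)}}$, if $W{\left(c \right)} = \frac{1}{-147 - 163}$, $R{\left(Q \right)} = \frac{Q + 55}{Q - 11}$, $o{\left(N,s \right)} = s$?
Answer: $\frac{685087}{4672010} \approx 0.14664$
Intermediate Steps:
$x{\left(p,f \right)} = -28 + 12 f$ ($x{\left(p,f \right)} = -28 + 4 \cdot 3 f = -28 + 12 f$)
$R{\left(Q \right)} = \frac{55 + Q}{-11 + Q}$
$W{\left(c \right)} = - \frac{1}{310}$ ($W{\left(c \right)} = \frac{1}{-310} = - \frac{1}{310}$)
$\frac{W{\left(-147 \right)} + o{\left(19,170 \right)}}{1160 + R{\left(x{\left(-10,0 \right)} \right)}} = \frac{- \frac{1}{310} + 170}{1160 + \frac{55 + \left(-28 + 12 \cdot 0\right)}{-11 + \left(-28 + 12 \cdot 0\right)}} = \frac{52699}{310 \left(1160 + \frac{55 + \left(-28 + 0\right)}{-11 + \left(-28 + 0\right)}\right)} = \frac{52699}{310 \left(1160 + \frac{55 - 28}{-11 - 28}\right)} = \frac{52699}{310 \left(1160 + \frac{1}{-39} \cdot 27\right)} = \frac{52699}{310 \left(1160 - \frac{9}{13}\right)} = \frac{52699}{310 \cdot \frac{15071}{13}} = \frac{52699}{310} \cdot \frac{13}{15071} = \frac{685087}{4672010}$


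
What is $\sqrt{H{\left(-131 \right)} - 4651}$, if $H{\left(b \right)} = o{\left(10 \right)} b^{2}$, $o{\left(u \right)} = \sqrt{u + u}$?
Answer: $\sqrt{-4651 + 34322 \sqrt{5}} \approx 268.51$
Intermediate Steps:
$o{\left(u \right)} = \sqrt{2} \sqrt{u}$ ($o{\left(u \right)} = \sqrt{2 u} = \sqrt{2} \sqrt{u}$)
$H{\left(b \right)} = 2 \sqrt{5} b^{2}$ ($H{\left(b \right)} = \sqrt{2} \sqrt{10} b^{2} = 2 \sqrt{5} b^{2}$)
$\sqrt{H{\left(-131 \right)} - 4651} = \sqrt{2 \sqrt{5} \left(-131\right)^{2} - 4651} = \sqrt{2 \sqrt{5} \cdot 17161 - 4651} = \sqrt{34322 \sqrt{5} - 4651} = \sqrt{-4651 + 34322 \sqrt{5}}$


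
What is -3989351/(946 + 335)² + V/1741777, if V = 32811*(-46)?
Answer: -9425272099793/2858188127697 ≈ -3.2976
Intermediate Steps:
V = -1509306
-3989351/(946 + 335)² + V/1741777 = -3989351/(946 + 335)² - 1509306/1741777 = -3989351/(1281²) - 1509306*1/1741777 = -3989351/1640961 - 1509306/1741777 = -9425272099793/2858188127697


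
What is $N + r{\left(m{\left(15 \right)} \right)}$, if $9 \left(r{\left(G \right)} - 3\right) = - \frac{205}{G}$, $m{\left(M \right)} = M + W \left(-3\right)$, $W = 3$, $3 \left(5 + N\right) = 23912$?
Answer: $\frac{430103}{54} \approx 7964.9$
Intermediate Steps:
$N = \frac{23897}{3}$ ($N = -5 + \frac{1}{3} \cdot 23912 = -5 + \frac{23912}{3} = \frac{23897}{3} \approx 7965.7$)
$m{\left(M \right)} = -9 + M$ ($m{\left(M \right)} = M + 3 \left(-3\right) = M - 9 = -9 + M$)
$r{\left(G \right)} = 3 - \frac{205}{9 G}$ ($r{\left(G \right)} = 3 + \frac{\left(-205\right) \frac{1}{G}}{9} = 3 - \frac{205}{9 G}$)
$N + r{\left(m{\left(15 \right)} \right)} = \frac{23897}{3} + \left(3 - \frac{205}{9 \left(-9 + 15\right)}\right) = \frac{23897}{3} + \left(3 - \frac{205}{9 \cdot 6}\right) = \frac{23897}{3} + \left(3 - \frac{205}{54}\right) = \frac{23897}{3} - \frac{43}{54} = \frac{430103}{54}$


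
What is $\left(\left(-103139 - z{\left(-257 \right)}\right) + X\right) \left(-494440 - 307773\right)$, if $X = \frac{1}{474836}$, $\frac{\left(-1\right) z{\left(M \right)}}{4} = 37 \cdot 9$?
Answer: $\frac{38780282945004663}{474836} \approx 8.1671 \cdot 10^{10}$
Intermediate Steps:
$z{\left(M \right)} = -1332$ ($z{\left(M \right)} = - 4 \cdot 37 \cdot 9 = \left(-4\right) 333 = -1332$)
$X = \frac{1}{474836} \approx 2.106 \cdot 10^{-6}$
$\left(\left(-103139 - z{\left(-257 \right)}\right) + X\right) \left(-494440 - 307773\right) = \left(\left(-103139 - -1332\right) + \frac{1}{474836}\right) \left(-494440 - 307773\right) = \left(\left(-103139 + 1332\right) + \frac{1}{474836}\right) \left(-802213\right) = \left(-101807 + \frac{1}{474836}\right) \left(-802213\right) = \left(- \frac{48341628651}{474836}\right) \left(-802213\right) = \frac{38780282945004663}{474836}$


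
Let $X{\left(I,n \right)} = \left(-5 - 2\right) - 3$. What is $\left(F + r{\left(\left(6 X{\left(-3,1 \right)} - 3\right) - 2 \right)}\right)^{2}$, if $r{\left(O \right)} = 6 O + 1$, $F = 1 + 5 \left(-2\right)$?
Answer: $158404$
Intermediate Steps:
$X{\left(I,n \right)} = -10$ ($X{\left(I,n \right)} = -7 - 3 = -10$)
$F = -9$ ($F = 1 - 10 = -9$)
$r{\left(O \right)} = 1 + 6 O$
$\left(F + r{\left(\left(6 X{\left(-3,1 \right)} - 3\right) - 2 \right)}\right)^{2} = \left(-9 + \left(1 + 6 \left(\left(6 \left(-10\right) - 3\right) - 2\right)\right)\right)^{2} = \left(-9 + \left(1 + 6 \left(\left(-60 - 3\right) - 2\right)\right)\right)^{2} = \left(-9 + \left(1 + 6 \left(-63 - 2\right)\right)\right)^{2} = \left(-9 + \left(1 + 6 \left(-65\right)\right)\right)^{2} = \left(-9 + \left(1 - 390\right)\right)^{2} = \left(-9 - 389\right)^{2} = \left(-398\right)^{2} = 158404$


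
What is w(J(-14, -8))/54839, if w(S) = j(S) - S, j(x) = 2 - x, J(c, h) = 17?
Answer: -32/54839 ≈ -0.00058353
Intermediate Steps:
w(S) = 2 - 2*S (w(S) = (2 - S) - S = 2 - 2*S)
w(J(-14, -8))/54839 = (2 - 2*17)/54839 = (2 - 34)*(1/54839) = -32*1/54839 = -32/54839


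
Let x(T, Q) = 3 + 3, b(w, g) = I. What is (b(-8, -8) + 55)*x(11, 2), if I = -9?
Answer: 276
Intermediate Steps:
b(w, g) = -9
x(T, Q) = 6
(b(-8, -8) + 55)*x(11, 2) = (-9 + 55)*6 = 46*6 = 276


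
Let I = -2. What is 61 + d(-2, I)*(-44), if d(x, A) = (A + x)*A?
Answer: -291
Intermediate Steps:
d(x, A) = A*(A + x)
61 + d(-2, I)*(-44) = 61 - 2*(-2 - 2)*(-44) = 61 - 2*(-4)*(-44) = 61 + 8*(-44) = 61 - 352 = -291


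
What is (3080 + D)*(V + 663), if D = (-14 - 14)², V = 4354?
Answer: 19385688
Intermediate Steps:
D = 784 (D = (-28)² = 784)
(3080 + D)*(V + 663) = (3080 + 784)*(4354 + 663) = 3864*5017 = 19385688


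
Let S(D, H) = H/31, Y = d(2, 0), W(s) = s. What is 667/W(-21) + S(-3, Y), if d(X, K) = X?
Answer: -20635/651 ≈ -31.697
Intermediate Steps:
Y = 2
S(D, H) = H/31 (S(D, H) = H*(1/31) = H/31)
667/W(-21) + S(-3, Y) = 667/(-21) + (1/31)*2 = 667*(-1/21) + 2/31 = -667/21 + 2/31 = -20635/651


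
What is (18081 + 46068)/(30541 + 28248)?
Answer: 64149/58789 ≈ 1.0912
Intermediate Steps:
(18081 + 46068)/(30541 + 28248) = 64149/58789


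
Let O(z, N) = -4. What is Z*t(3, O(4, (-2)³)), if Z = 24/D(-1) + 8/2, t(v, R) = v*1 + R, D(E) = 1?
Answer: -28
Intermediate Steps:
t(v, R) = R + v (t(v, R) = v + R = R + v)
Z = 28 (Z = 24/1 + 8/2 = 24*1 + 8*(½) = 24 + 4 = 28)
Z*t(3, O(4, (-2)³)) = 28*(-4 + 3) = 28*(-1) = -28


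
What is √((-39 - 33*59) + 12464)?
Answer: 13*√62 ≈ 102.36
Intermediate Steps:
√((-39 - 33*59) + 12464) = √((-39 - 1947) + 12464) = √(-1986 + 12464) = √10478 = 13*√62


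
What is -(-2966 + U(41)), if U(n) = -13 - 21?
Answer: 3000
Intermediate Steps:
U(n) = -34
-(-2966 + U(41)) = -(-2966 - 34) = -1*(-3000) = 3000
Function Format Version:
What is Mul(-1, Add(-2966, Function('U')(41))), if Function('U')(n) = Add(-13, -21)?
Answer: 3000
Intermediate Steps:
Function('U')(n) = -34
Mul(-1, Add(-2966, Function('U')(41))) = Mul(-1, Add(-2966, -34)) = Mul(-1, -3000) = 3000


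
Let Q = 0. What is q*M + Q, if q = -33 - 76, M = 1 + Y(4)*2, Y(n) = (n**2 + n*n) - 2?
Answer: -6649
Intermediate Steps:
Y(n) = -2 + 2*n**2 (Y(n) = (n**2 + n**2) - 2 = 2*n**2 - 2 = -2 + 2*n**2)
M = 61 (M = 1 + (-2 + 2*4**2)*2 = 1 + (-2 + 2*16)*2 = 1 + (-2 + 32)*2 = 1 + 30*2 = 1 + 60 = 61)
q = -109
q*M + Q = -109*61 + 0 = -6649 + 0 = -6649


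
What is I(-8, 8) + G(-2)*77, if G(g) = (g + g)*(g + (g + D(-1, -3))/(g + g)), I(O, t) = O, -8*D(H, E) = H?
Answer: 3709/8 ≈ 463.63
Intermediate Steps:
D(H, E) = -H/8
G(g) = 2*g*(g + (1/8 + g)/(2*g)) (G(g) = (g + g)*(g + (g - 1/8*(-1))/(g + g)) = (2*g)*(g + (g + 1/8)/((2*g))) = (2*g)*(g + (1/8 + g)*(1/(2*g))) = (2*g)*(g + (1/8 + g)/(2*g)) = 2*g*(g + (1/8 + g)/(2*g)))
I(-8, 8) + G(-2)*77 = -8 + (1/8 - 2 + 2*(-2)**2)*77 = -8 + (1/8 - 2 + 2*4)*77 = -8 + (1/8 - 2 + 8)*77 = -8 + (49/8)*77 = -8 + 3773/8 = 3709/8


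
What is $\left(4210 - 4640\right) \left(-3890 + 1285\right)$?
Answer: $1120150$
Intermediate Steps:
$\left(4210 - 4640\right) \left(-3890 + 1285\right) = \left(-430\right) \left(-2605\right) = 1120150$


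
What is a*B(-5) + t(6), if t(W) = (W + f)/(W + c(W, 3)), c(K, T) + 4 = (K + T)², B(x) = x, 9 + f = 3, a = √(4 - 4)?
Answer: 0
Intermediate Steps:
a = 0 (a = √0 = 0)
f = -6 (f = -9 + 3 = -6)
c(K, T) = -4 + (K + T)²
t(W) = (-6 + W)/(-4 + W + (3 + W)²) (t(W) = (W - 6)/(W + (-4 + (W + 3)²)) = (-6 + W)/(W + (-4 + (3 + W)²)) = (-6 + W)/(-4 + W + (3 + W)²))
a*B(-5) + t(6) = 0*(-5) + (-6 + 6)/(-4 + 6 + (3 + 6)²) = 0 + 0/(-4 + 6 + 9²) = 0 + 0/(-4 + 6 + 81) = 0 + 0/83 = 0 + (1/83)*0 = 0 + 0 = 0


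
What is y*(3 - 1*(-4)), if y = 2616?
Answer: 18312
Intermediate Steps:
y*(3 - 1*(-4)) = 2616*(3 - 1*(-4)) = 2616*(3 + 4) = 2616*7 = 18312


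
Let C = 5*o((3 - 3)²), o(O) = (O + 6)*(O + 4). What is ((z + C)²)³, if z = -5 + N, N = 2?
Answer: 2565164201769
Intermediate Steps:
o(O) = (4 + O)*(6 + O) (o(O) = (6 + O)*(4 + O) = (4 + O)*(6 + O))
z = -3 (z = -5 + 2 = -3)
C = 120 (C = 5*(24 + ((3 - 3)²)² + 10*(3 - 3)²) = 5*(24 + (0²)² + 10*0²) = 5*(24 + 0² + 10*0) = 5*(24 + 0 + 0) = 5*24 = 120)
((z + C)²)³ = ((-3 + 120)²)³ = (117²)³ = 13689³ = 2565164201769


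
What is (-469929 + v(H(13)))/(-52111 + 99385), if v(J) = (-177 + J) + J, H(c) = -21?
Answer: -78358/7879 ≈ -9.9452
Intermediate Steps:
v(J) = -177 + 2*J
(-469929 + v(H(13)))/(-52111 + 99385) = (-469929 + (-177 + 2*(-21)))/(-52111 + 99385) = (-469929 + (-177 - 42))/47274 = (-469929 - 219)*(1/47274) = -470148*1/47274 = -78358/7879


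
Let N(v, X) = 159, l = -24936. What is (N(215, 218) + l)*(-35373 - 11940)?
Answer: 1172274201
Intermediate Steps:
(N(215, 218) + l)*(-35373 - 11940) = (159 - 24936)*(-35373 - 11940) = -24777*(-47313) = 1172274201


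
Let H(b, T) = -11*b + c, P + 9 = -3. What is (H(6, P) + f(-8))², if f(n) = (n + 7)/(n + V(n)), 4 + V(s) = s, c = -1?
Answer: 1792921/400 ≈ 4482.3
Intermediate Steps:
V(s) = -4 + s
P = -12 (P = -9 - 3 = -12)
H(b, T) = -1 - 11*b (H(b, T) = -11*b - 1 = -1 - 11*b)
f(n) = (7 + n)/(-4 + 2*n) (f(n) = (n + 7)/(n + (-4 + n)) = (7 + n)/(-4 + 2*n))
(H(6, P) + f(-8))² = ((-1 - 11*6) + (7 - 8)/(2*(-2 - 8)))² = ((-1 - 66) + (½)*(-1)/(-10))² = (-67 + (½)*(-⅒)*(-1))² = (-67 + 1/20)² = (-1339/20)² = 1792921/400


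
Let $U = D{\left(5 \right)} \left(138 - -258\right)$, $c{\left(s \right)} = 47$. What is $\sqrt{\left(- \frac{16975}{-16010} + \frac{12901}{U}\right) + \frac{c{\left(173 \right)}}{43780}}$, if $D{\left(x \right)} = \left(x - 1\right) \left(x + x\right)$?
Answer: $\frac{\sqrt{331760343528758870}}{420550680} \approx 1.3696$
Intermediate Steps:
$D{\left(x \right)} = 2 x \left(-1 + x\right)$ ($D{\left(x \right)} = \left(-1 + x\right) 2 x = 2 x \left(-1 + x\right)$)
$U = 15840$ ($U = 2 \cdot 5 \left(-1 + 5\right) \left(138 - -258\right) = 2 \cdot 5 \cdot 4 \left(138 + 258\right) = 40 \cdot 396 = 15840$)
$\sqrt{\left(- \frac{16975}{-16010} + \frac{12901}{U}\right) + \frac{c{\left(173 \right)}}{43780}} = \sqrt{\left(- \frac{16975}{-16010} + \frac{12901}{15840}\right) + \frac{47}{43780}} = \sqrt{\left(\left(-16975\right) \left(- \frac{1}{16010}\right) + 12901 \cdot \frac{1}{15840}\right) + 47 \cdot \frac{1}{43780}} = \sqrt{\left(\frac{3395}{3202} + \frac{12901}{15840}\right) + \frac{47}{43780}} = \sqrt{\frac{47542901}{25359840} + \frac{47}{43780}} = \sqrt{\frac{9466455083}{5046608160}} = \frac{\sqrt{331760343528758870}}{420550680}$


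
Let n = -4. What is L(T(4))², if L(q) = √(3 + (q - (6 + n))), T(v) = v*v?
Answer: 17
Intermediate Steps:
T(v) = v²
L(q) = √(1 + q) (L(q) = √(3 + (q - (6 - 4))) = √(3 + (q - 1*2)) = √(3 + (q - 2)) = √(3 + (-2 + q)) = √(1 + q))
L(T(4))² = (√(1 + 4²))² = (√(1 + 16))² = (√17)² = 17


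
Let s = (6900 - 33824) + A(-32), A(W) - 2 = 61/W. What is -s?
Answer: 861565/32 ≈ 26924.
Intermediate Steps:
A(W) = 2 + 61/W
s = -861565/32 (s = (6900 - 33824) + (2 + 61/(-32)) = -26924 + (2 + 61*(-1/32)) = -26924 + (2 - 61/32) = -26924 + 3/32 = -861565/32 ≈ -26924.)
-s = -1*(-861565/32) = 861565/32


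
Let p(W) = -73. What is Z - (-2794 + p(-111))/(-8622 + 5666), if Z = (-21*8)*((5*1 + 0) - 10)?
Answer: 2480173/2956 ≈ 839.03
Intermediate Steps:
Z = 840 (Z = -168*((5 + 0) - 10) = -168*(5 - 10) = -168*(-5) = 840)
Z - (-2794 + p(-111))/(-8622 + 5666) = 840 - (-2794 - 73)/(-8622 + 5666) = 840 - (-2867)/(-2956) = 840 - (-2867)*(-1)/2956 = 840 - 1*2867/2956 = 840 - 2867/2956 = 2480173/2956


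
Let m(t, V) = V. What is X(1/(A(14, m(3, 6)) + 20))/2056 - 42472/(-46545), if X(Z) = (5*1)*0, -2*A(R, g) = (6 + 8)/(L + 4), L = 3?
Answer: 42472/46545 ≈ 0.91249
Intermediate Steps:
A(R, g) = -1 (A(R, g) = -(6 + 8)/(2*(3 + 4)) = -7/7 = -½*2 = -1)
X(Z) = 0 (X(Z) = 5*0 = 0)
X(1/(A(14, m(3, 6)) + 20))/2056 - 42472/(-46545) = 0/2056 - 42472/(-46545) = 0*(1/2056) - 42472*(-1/46545) = 0 + 42472/46545 = 42472/46545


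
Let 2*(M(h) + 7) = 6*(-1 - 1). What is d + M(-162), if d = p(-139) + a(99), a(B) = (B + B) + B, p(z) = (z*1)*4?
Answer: -272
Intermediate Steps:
p(z) = 4*z (p(z) = z*4 = 4*z)
a(B) = 3*B (a(B) = 2*B + B = 3*B)
M(h) = -13 (M(h) = -7 + (6*(-1 - 1))/2 = -7 + (6*(-2))/2 = -7 + (½)*(-12) = -7 - 6 = -13)
d = -259 (d = 4*(-139) + 3*99 = -556 + 297 = -259)
d + M(-162) = -259 - 13 = -272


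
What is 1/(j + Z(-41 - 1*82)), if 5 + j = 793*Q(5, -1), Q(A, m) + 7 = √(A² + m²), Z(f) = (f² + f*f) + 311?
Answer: 25013/609300095 - 793*√26/609300095 ≈ 3.4416e-5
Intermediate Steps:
Z(f) = 311 + 2*f² (Z(f) = (f² + f²) + 311 = 2*f² + 311 = 311 + 2*f²)
Q(A, m) = -7 + √(A² + m²)
j = -5556 + 793*√26 (j = -5 + 793*(-7 + √(5² + (-1)²)) = -5 + 793*(-7 + √(25 + 1)) = -5 + 793*(-7 + √26) = -5 + (-5551 + 793*√26) = -5556 + 793*√26 ≈ -1512.5)
1/(j + Z(-41 - 1*82)) = 1/((-5556 + 793*√26) + (311 + 2*(-41 - 1*82)²)) = 1/((-5556 + 793*√26) + (311 + 2*(-41 - 82)²)) = 1/((-5556 + 793*√26) + (311 + 2*(-123)²)) = 1/((-5556 + 793*√26) + (311 + 2*15129)) = 1/((-5556 + 793*√26) + (311 + 30258)) = 1/((-5556 + 793*√26) + 30569) = 1/(25013 + 793*√26)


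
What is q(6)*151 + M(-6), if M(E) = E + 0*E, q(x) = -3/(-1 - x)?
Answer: 411/7 ≈ 58.714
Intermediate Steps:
M(E) = E (M(E) = E + 0 = E)
q(6)*151 + M(-6) = (3/(1 + 6))*151 - 6 = (3/7)*151 - 6 = 453/7 - 6 = 411/7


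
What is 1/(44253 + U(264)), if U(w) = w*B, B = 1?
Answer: 1/44517 ≈ 2.2463e-5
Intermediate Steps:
U(w) = w (U(w) = w*1 = w)
1/(44253 + U(264)) = 1/(44253 + 264) = 1/44517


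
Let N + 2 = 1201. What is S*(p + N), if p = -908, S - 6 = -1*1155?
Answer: -334359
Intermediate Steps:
N = 1199 (N = -2 + 1201 = 1199)
S = -1149 (S = 6 - 1*1155 = 6 - 1155 = -1149)
S*(p + N) = -1149*(-908 + 1199) = -1149*291 = -334359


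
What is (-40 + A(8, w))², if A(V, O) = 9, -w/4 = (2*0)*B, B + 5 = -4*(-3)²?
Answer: 961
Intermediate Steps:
B = -41 (B = -5 - 4*(-3)² = -5 - 4*9 = -5 - 36 = -41)
w = 0 (w = -4*2*0*(-41) = -0*(-41) = -4*0 = 0)
(-40 + A(8, w))² = (-40 + 9)² = (-31)² = 961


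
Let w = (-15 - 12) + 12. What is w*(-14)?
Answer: 210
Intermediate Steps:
w = -15 (w = -27 + 12 = -15)
w*(-14) = -15*(-14) = 210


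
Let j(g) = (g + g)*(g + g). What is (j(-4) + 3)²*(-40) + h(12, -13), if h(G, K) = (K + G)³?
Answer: -179561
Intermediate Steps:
h(G, K) = (G + K)³
j(g) = 4*g² (j(g) = (2*g)*(2*g) = 4*g²)
(j(-4) + 3)²*(-40) + h(12, -13) = (4*(-4)² + 3)²*(-40) + (12 - 13)³ = (4*16 + 3)²*(-40) + (-1)³ = (64 + 3)²*(-40) - 1 = 67²*(-40) - 1 = 4489*(-40) - 1 = -179560 - 1 = -179561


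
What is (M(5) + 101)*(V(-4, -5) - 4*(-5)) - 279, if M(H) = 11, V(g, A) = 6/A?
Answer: 9133/5 ≈ 1826.6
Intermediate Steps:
(M(5) + 101)*(V(-4, -5) - 4*(-5)) - 279 = (11 + 101)*(6/(-5) - 4*(-5)) - 279 = 112*(6*(-1/5) + 20) - 279 = 112*(-6/5 + 20) - 279 = 112*(94/5) - 279 = 10528/5 - 279 = 9133/5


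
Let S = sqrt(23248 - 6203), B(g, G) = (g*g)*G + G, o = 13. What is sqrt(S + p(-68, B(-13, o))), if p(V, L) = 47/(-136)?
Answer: sqrt(-1598 + 4624*sqrt(17045))/68 ≈ 11.411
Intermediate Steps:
B(g, G) = G + G*g**2 (B(g, G) = g**2*G + G = G*g**2 + G = G + G*g**2)
S = sqrt(17045) ≈ 130.56
p(V, L) = -47/136 (p(V, L) = 47*(-1/136) = -47/136)
sqrt(S + p(-68, B(-13, o))) = sqrt(sqrt(17045) - 47/136) = sqrt(-47/136 + sqrt(17045))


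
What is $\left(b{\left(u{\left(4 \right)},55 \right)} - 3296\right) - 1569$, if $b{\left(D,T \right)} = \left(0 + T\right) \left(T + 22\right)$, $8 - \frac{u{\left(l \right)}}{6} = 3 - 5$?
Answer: $-630$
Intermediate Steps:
$u{\left(l \right)} = 60$ ($u{\left(l \right)} = 48 - 6 \left(3 - 5\right) = 48 - -12 = 48 + 12 = 60$)
$b{\left(D,T \right)} = T \left(22 + T\right)$
$\left(b{\left(u{\left(4 \right)},55 \right)} - 3296\right) - 1569 = \left(55 \left(22 + 55\right) - 3296\right) - 1569 = \left(55 \cdot 77 - 3296\right) - 1569 = \left(4235 - 3296\right) - 1569 = 939 - 1569 = -630$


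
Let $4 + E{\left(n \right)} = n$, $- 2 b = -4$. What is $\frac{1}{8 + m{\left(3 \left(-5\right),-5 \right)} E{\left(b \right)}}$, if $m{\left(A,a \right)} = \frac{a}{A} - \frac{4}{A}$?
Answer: $\frac{5}{34} \approx 0.14706$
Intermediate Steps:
$b = 2$ ($b = \left(- \frac{1}{2}\right) \left(-4\right) = 2$)
$E{\left(n \right)} = -4 + n$
$m{\left(A,a \right)} = - \frac{4}{A} + \frac{a}{A}$
$\frac{1}{8 + m{\left(3 \left(-5\right),-5 \right)} E{\left(b \right)}} = \frac{1}{8 + \frac{-4 - 5}{3 \left(-5\right)} \left(-4 + 2\right)} = \frac{1}{8 + \frac{1}{-15} \left(-9\right) \left(-2\right)} = \frac{1}{8 + \left(- \frac{1}{15}\right) \left(-9\right) \left(-2\right)} = \frac{1}{8 + \frac{3}{5} \left(-2\right)} = \frac{1}{8 - \frac{6}{5}} = \frac{1}{\frac{34}{5}} = \frac{5}{34}$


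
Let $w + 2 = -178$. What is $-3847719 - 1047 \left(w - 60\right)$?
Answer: $-3596439$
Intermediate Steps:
$w = -180$ ($w = -2 - 178 = -180$)
$-3847719 - 1047 \left(w - 60\right) = -3847719 - 1047 \left(-180 - 60\right) = -3847719 - -251280 = -3847719 + 251280 = -3596439$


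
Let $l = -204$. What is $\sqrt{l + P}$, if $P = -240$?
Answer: $2 i \sqrt{111} \approx 21.071 i$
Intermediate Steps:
$\sqrt{l + P} = \sqrt{-204 - 240} = \sqrt{-444} = 2 i \sqrt{111}$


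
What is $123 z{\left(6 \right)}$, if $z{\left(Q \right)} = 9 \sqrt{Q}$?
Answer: $1107 \sqrt{6} \approx 2711.6$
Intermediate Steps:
$123 z{\left(6 \right)} = 123 \cdot 9 \sqrt{6} = 1107 \sqrt{6}$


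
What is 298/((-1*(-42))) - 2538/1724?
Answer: 101789/18102 ≈ 5.6231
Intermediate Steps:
298/((-1*(-42))) - 2538/1724 = 298/42 - 2538*1/1724 = 298*(1/42) - 1269/862 = 149/21 - 1269/862 = 101789/18102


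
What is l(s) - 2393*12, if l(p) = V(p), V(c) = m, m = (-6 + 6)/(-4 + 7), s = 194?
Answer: -28716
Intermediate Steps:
m = 0 (m = 0/3 = 0*(⅓) = 0)
V(c) = 0
l(p) = 0
l(s) - 2393*12 = 0 - 2393*12 = 0 - 1*28716 = 0 - 28716 = -28716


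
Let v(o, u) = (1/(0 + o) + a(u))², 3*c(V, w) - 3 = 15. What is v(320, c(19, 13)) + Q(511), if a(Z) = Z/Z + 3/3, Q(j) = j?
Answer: 52737281/102400 ≈ 515.01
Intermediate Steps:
a(Z) = 2 (a(Z) = 1 + 3*(⅓) = 1 + 1 = 2)
c(V, w) = 6 (c(V, w) = 1 + (⅓)*15 = 1 + 5 = 6)
v(o, u) = (2 + 1/o)² (v(o, u) = (1/(0 + o) + 2)² = (1/o + 2)² = (2 + 1/o)²)
v(320, c(19, 13)) + Q(511) = (1 + 2*320)²/320² + 511 = (1 + 640)²/102400 + 511 = (1/102400)*641² + 511 = (1/102400)*410881 + 511 = 410881/102400 + 511 = 52737281/102400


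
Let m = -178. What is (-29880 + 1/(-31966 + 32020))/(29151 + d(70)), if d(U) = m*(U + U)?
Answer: -1613519/228474 ≈ -7.0622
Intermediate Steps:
d(U) = -356*U (d(U) = -178*(U + U) = -356*U)
(-29880 + 1/(-31966 + 32020))/(29151 + d(70)) = (-29880 + 1/(-31966 + 32020))/(29151 - 356*70) = (-29880 + 1/54)/(29151 - 24920) = (-29880 + 1/54)/4231 = -1613519/54*1/4231 = -1613519/228474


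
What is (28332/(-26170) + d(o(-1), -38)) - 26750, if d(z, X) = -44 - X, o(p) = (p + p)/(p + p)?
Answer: -350116426/13085 ≈ -26757.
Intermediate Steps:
o(p) = 1 (o(p) = (2*p)/((2*p)) = (2*p)*(1/(2*p)) = 1)
(28332/(-26170) + d(o(-1), -38)) - 26750 = (28332/(-26170) + (-44 - 1*(-38))) - 26750 = (28332*(-1/26170) + (-44 + 38)) - 26750 = (-14166/13085 - 6) - 26750 = -92676/13085 - 26750 = -350116426/13085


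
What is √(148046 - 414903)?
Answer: I*√266857 ≈ 516.58*I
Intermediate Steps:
√(148046 - 414903) = √(-266857) = I*√266857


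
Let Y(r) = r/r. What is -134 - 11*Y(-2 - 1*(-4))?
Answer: -145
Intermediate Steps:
Y(r) = 1
-134 - 11*Y(-2 - 1*(-4)) = -134 - 11*1 = -134 - 11 = -145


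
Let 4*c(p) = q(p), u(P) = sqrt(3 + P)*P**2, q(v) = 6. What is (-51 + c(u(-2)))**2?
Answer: 9801/4 ≈ 2450.3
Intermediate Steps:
u(P) = P**2*sqrt(3 + P)
c(p) = 3/2 (c(p) = (1/4)*6 = 3/2)
(-51 + c(u(-2)))**2 = (-51 + 3/2)**2 = (-99/2)**2 = 9801/4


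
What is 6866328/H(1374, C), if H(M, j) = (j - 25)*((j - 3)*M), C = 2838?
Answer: 163484/260891685 ≈ 0.00062664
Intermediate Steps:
H(M, j) = M*(-25 + j)*(-3 + j) (H(M, j) = (-25 + j)*((-3 + j)*M) = (-25 + j)*(M*(-3 + j)) = M*(-25 + j)*(-3 + j))
6866328/H(1374, C) = 6866328/((1374*(75 + 2838**2 - 28*2838))) = 6866328/((1374*(75 + 8054244 - 79464))) = 6866328/((1374*7974855)) = 6866328/10957450770 = 6866328*(1/10957450770) = 163484/260891685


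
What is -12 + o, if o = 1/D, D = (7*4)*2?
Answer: -671/56 ≈ -11.982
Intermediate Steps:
D = 56 (D = 28*2 = 56)
o = 1/56 ≈ 0.017857
-12 + o = -12 + 1/56 = -671/56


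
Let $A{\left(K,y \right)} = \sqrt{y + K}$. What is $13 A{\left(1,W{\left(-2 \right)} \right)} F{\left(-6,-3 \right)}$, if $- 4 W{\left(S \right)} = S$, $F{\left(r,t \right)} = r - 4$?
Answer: $- 65 \sqrt{6} \approx -159.22$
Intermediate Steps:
$F{\left(r,t \right)} = -4 + r$ ($F{\left(r,t \right)} = r - 4 = -4 + r$)
$W{\left(S \right)} = - \frac{S}{4}$
$A{\left(K,y \right)} = \sqrt{K + y}$
$13 A{\left(1,W{\left(-2 \right)} \right)} F{\left(-6,-3 \right)} = 13 \sqrt{1 - - \frac{1}{2}} \left(-4 - 6\right) = 13 \sqrt{1 + \frac{1}{2}} \left(-10\right) = 13 \sqrt{\frac{3}{2}} \left(-10\right) = 13 \frac{\sqrt{6}}{2} \left(-10\right) = \frac{13 \sqrt{6}}{2} \left(-10\right) = - 65 \sqrt{6}$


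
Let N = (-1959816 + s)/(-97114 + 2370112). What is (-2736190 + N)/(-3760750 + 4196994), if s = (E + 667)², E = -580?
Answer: -2073118783289/330527246504 ≈ -6.2722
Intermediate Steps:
s = 7569 (s = (-580 + 667)² = 87² = 7569)
N = -650749/757666 (N = (-1959816 + 7569)/(-97114 + 2370112) = -1952247/2272998 = -1952247*1/2272998 = -650749/757666 ≈ -0.85889)
(-2736190 + N)/(-3760750 + 4196994) = (-2736190 - 650749/757666)/(-3760750 + 4196994) = -2073118783289/757666/436244 = -2073118783289/757666*1/436244 = -2073118783289/330527246504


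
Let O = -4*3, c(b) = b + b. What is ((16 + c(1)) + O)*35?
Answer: 210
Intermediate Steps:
c(b) = 2*b
O = -12
((16 + c(1)) + O)*35 = ((16 + 2*1) - 12)*35 = ((16 + 2) - 12)*35 = (18 - 12)*35 = 6*35 = 210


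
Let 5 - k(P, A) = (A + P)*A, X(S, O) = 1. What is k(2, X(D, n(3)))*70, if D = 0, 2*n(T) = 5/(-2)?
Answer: 140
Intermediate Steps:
n(T) = -5/4 (n(T) = (5/(-2))/2 = (5*(-½))/2 = (½)*(-5/2) = -5/4)
k(P, A) = 5 - A*(A + P) (k(P, A) = 5 - (A + P)*A = 5 - A*(A + P))
k(2, X(D, n(3)))*70 = (5 - 1*1² - 1*1*2)*70 = (5 - 1*1 - 2)*70 = (5 - 1 - 2)*70 = 2*70 = 140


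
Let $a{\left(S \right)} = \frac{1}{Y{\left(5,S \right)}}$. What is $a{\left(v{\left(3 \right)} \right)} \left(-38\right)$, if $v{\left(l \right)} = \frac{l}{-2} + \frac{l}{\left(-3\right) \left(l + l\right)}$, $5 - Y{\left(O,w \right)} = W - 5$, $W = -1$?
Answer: $- \frac{38}{11} \approx -3.4545$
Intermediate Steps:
$Y{\left(O,w \right)} = 11$ ($Y{\left(O,w \right)} = 5 - \left(-1 - 5\right) = 5 - -6 = 5 + 6 = 11$)
$v{\left(l \right)} = - \frac{1}{6} - \frac{l}{2}$ ($v{\left(l \right)} = l \left(- \frac{1}{2}\right) + \frac{l}{\left(-3\right) 2 l} = - \frac{l}{2} + \frac{l}{\left(-6\right) l} = - \frac{l}{2} + l \left(- \frac{1}{6 l}\right) = - \frac{l}{2} - \frac{1}{6} = - \frac{1}{6} - \frac{l}{2}$)
$a{\left(S \right)} = \frac{1}{11}$
$a{\left(v{\left(3 \right)} \right)} \left(-38\right) = \frac{1}{11} \left(-38\right) = - \frac{38}{11}$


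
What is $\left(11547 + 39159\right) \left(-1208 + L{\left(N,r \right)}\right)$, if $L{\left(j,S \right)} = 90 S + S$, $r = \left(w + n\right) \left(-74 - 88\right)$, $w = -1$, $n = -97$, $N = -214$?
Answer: $73194516648$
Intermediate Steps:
$r = 15876$ ($r = \left(-1 - 97\right) \left(-74 - 88\right) = \left(-98\right) \left(-162\right) = 15876$)
$L{\left(j,S \right)} = 91 S$
$\left(11547 + 39159\right) \left(-1208 + L{\left(N,r \right)}\right) = \left(11547 + 39159\right) \left(-1208 + 91 \cdot 15876\right) = 50706 \left(-1208 + 1444716\right) = 50706 \cdot 1443508 = 73194516648$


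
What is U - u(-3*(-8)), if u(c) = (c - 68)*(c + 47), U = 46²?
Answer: 5240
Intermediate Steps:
U = 2116
u(c) = (-68 + c)*(47 + c)
U - u(-3*(-8)) = 2116 - (-3196 + (-3*(-8))² - (-63)*(-8)) = 2116 - (-3196 + 24² - 21*24) = 2116 - (-3196 + 576 - 504) = 2116 - 1*(-3124) = 2116 + 3124 = 5240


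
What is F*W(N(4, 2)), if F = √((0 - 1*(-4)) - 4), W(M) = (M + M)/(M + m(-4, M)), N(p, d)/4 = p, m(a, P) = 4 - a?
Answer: 0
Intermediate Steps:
N(p, d) = 4*p
W(M) = 2*M/(8 + M) (W(M) = (M + M)/(M + (4 - 1*(-4))) = (2*M)/(M + (4 + 4)) = (2*M)/(M + 8) = (2*M)/(8 + M) = 2*M/(8 + M))
F = 0 (F = √((0 + 4) - 4) = √(4 - 4) = √0 = 0)
F*W(N(4, 2)) = 0*(2*(4*4)/(8 + 4*4)) = 0*(2*16/(8 + 16)) = 0*(2*16/24) = 0*(2*16*(1/24)) = 0*(4/3) = 0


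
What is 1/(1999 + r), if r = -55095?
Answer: -1/53096 ≈ -1.8834e-5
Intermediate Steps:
1/(1999 + r) = 1/(1999 - 55095) = 1/(-53096) = -1/53096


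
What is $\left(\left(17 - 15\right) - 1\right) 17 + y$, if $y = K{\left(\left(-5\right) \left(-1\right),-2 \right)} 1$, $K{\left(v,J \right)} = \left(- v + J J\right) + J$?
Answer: $14$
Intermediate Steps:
$K{\left(v,J \right)} = J + J^{2} - v$ ($K{\left(v,J \right)} = \left(- v + J^{2}\right) + J = \left(J^{2} - v\right) + J = J + J^{2} - v$)
$y = -3$ ($y = \left(-2 + \left(-2\right)^{2} - \left(-5\right) \left(-1\right)\right) 1 = \left(-2 + 4 - 5\right) 1 = \left(-3\right) 1 = -3$)
$\left(\left(17 - 15\right) - 1\right) 17 + y = \left(\left(17 - 15\right) - 1\right) 17 - 3 = \left(2 - 1\right) 17 - 3 = 1 \cdot 17 - 3 = 17 - 3 = 14$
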